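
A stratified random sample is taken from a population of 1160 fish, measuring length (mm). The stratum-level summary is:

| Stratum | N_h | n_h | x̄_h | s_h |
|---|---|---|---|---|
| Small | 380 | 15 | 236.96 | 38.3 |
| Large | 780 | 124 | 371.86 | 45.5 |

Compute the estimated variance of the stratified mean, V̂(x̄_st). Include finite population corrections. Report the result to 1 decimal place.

V̂(x̄_st) = Σ W_h² (1 − n_h/N_h) s_h²/n_h, with W_h = N_h/N and N = 1160:
  stratum Small: (380/1160)²·(1 − 15/380)·38.3²/15 = 10.0801
  stratum Large: (780/1160)²·(1 − 124/780)·45.5²/124 = 6.34868
V̂(x̄_st) = 16.4288

V̂(x̄_st) ≈ 16.4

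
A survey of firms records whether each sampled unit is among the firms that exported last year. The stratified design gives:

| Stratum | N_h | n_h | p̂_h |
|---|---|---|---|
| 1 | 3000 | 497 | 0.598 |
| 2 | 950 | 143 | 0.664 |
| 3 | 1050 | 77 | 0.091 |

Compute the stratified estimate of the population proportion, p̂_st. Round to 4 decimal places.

N = 5000; stratum weights W_h = N_h/N.
p̂_st = Σ W_h p̂_h = (3000·0.598 + 950·0.664 + 1050·0.091)/5000 = 0.50407

p̂_st ≈ 0.5041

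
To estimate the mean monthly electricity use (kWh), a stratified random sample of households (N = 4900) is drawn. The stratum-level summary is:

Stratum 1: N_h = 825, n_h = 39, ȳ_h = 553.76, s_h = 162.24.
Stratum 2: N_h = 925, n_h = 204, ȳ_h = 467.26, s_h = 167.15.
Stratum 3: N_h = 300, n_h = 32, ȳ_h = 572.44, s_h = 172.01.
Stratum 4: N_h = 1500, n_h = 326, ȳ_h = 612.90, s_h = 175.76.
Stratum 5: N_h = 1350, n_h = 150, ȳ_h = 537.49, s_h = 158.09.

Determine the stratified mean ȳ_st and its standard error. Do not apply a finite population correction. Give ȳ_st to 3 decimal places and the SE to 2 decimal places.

ȳ_st ≈ 552.196, SE ≈ 7.00

ȳ_st = Σ W_h ȳ_h = (825·553.76 + 925·467.26 + 300·572.44 + 1500·612.90 + 1350·537.49)/4900 = 552.19612
V̂(ȳ_st) = Σ W_h² s_h²/n_h, with W_h = N_h/N and N = 4900:
  stratum 1: (825/4900)²·162.24²/39 = 19.1323
  stratum 2: (925/4900)²·167.15²/204 = 4.88061
  stratum 3: (300/4900)²·172.01²/32 = 3.46583
  stratum 4: (1500/4900)²·175.76²/326 = 8.88
  stratum 5: (1350/4900)²·158.09²/150 = 12.6472
V̂(ȳ_st) = 49.0059
SE(ȳ_st) = √49.0059 = 7.00042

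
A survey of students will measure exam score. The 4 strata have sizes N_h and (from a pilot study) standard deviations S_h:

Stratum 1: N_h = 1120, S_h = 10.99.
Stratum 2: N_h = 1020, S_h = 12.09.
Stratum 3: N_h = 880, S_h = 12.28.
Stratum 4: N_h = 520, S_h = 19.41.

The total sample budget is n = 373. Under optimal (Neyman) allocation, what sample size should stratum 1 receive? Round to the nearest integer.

101

Neyman allocation: n_h = n · N_h S_h / Σ N_i S_i, with n = 373.
  stratum 1: N_h·S_h = 1120·10.99 = 12308.80
  stratum 2: N_h·S_h = 1020·12.09 = 12331.80
  stratum 3: N_h·S_h = 880·12.28 = 10806.40
  stratum 4: N_h·S_h = 520·19.41 = 10093.20
Σ N_h S_h = 45540.20
n for stratum 1 = 373·12308.80/45540.20 = 100.816 → 101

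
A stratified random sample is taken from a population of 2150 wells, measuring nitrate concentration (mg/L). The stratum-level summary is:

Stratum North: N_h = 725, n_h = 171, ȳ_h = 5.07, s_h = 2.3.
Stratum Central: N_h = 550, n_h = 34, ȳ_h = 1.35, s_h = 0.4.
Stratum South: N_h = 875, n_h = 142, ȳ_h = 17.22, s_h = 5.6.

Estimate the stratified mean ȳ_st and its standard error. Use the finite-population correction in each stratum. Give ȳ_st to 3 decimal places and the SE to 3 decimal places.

ȳ_st = Σ W_h ȳ_h = (725·5.07 + 550·1.35 + 875·17.22)/2150 = 9.06314
V̂(ȳ_st) = Σ W_h² (1 − n_h/N_h) s_h²/n_h, with W_h = N_h/N and N = 2150:
  stratum North: (725/2150)²·(1 − 171/725)·2.3²/171 = 0.00268801
  stratum Central: (550/2150)²·(1 − 34/550)·0.4²/34 = 0.000288919
  stratum South: (875/2150)²·(1 − 142/875)·5.6²/142 = 0.0306424
V̂(ȳ_st) = 0.0336193
SE(ȳ_st) = √0.0336193 = 0.183356

ȳ_st ≈ 9.063, SE ≈ 0.183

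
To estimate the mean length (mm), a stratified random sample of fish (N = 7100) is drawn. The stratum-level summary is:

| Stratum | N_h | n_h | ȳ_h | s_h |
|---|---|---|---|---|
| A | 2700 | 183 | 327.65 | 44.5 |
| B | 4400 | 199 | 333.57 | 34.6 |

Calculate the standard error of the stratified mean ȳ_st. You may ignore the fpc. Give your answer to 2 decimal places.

V̂(ȳ_st) = Σ W_h² s_h²/n_h, with W_h = N_h/N and N = 7100:
  stratum A: (2700/7100)²·44.5²/183 = 1.56488
  stratum B: (4400/7100)²·34.6²/199 = 2.3104
V̂(ȳ_st) = 3.87528
SE(ȳ_st) = √3.87528 = 1.96857

SE(ȳ_st) ≈ 1.97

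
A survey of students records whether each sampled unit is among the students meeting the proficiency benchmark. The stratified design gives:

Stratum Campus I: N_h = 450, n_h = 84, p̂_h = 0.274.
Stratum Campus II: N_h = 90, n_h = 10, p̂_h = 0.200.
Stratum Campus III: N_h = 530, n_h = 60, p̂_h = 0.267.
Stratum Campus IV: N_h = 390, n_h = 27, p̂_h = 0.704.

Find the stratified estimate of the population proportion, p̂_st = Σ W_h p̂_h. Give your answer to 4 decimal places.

N = 1460; stratum weights W_h = N_h/N.
p̂_st = Σ W_h p̂_h = (450·0.274 + 90·0.200 + 530·0.267 + 390·0.704)/1460 = 0.38176

p̂_st ≈ 0.3818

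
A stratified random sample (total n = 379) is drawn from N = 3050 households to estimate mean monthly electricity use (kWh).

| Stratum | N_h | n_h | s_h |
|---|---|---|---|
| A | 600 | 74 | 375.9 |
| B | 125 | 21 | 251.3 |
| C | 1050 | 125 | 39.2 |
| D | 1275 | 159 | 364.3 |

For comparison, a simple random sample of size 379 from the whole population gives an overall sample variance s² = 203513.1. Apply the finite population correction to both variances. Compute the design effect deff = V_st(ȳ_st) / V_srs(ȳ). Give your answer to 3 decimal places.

deff ≈ 0.421

V̂(ȳ_st) = Σ W_h² (1 − n_h/N_h) s_h²/n_h, with W_h = N_h/N and N = 3050:
  stratum A: (600/3050)²·(1 − 74/600)·375.9²/74 = 64.7814
  stratum B: (125/3050)²·(1 − 21/125)·251.3²/21 = 4.20252
  stratum C: (1050/3050)²·(1 − 125/1050)·39.2²/125 = 1.28349
  stratum D: (1275/3050)²·(1 − 159/1275)·364.3²/159 = 127.672
V_st = 197.939
V_srs = (1 − 379/3050)·203513.1/379 = 470.248
deff = V_st / V_srs = 197.939/470.248 = 0.4209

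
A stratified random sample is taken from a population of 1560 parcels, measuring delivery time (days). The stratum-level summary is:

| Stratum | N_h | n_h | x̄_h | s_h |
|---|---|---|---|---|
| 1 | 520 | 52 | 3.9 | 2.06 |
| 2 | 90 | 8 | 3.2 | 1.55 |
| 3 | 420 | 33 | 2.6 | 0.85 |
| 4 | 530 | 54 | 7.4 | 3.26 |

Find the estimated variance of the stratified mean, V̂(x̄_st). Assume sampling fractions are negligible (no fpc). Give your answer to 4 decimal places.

V̂(x̄_st) = Σ W_h² s_h²/n_h, with W_h = N_h/N and N = 1560:
  stratum 1: (520/1560)²·2.06²/52 = 0.00906752
  stratum 2: (90/1560)²·1.55²/8 = 0.000999561
  stratum 3: (420/1560)²·0.85²/33 = 0.00158699
  stratum 4: (530/1560)²·3.26²/54 = 0.0227166
V̂(x̄_st) = 0.0343707

V̂(x̄_st) ≈ 0.0344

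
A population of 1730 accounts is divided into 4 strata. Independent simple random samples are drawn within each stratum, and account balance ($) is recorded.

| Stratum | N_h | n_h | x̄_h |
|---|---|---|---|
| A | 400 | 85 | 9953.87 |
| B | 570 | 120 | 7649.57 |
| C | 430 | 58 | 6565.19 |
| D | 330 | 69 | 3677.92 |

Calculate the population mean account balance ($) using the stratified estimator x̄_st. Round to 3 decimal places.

N = Σ N_h = 1730. Stratum weights W_h = N_h/N.
x̄_st = (400·9953.87 + 570·7649.57 + 430·6565.19 + 330·3677.92) / 1730 = 7155.23017

x̄_st ≈ 7155.230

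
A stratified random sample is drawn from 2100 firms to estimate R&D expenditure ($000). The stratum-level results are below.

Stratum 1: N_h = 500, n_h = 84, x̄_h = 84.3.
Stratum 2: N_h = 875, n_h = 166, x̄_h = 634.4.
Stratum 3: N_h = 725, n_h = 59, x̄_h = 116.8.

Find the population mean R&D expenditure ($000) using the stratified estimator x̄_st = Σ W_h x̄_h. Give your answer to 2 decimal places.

x̄_st ≈ 324.73

N = Σ N_h = 2100. Stratum weights W_h = N_h/N.
x̄_st = (500·84.3 + 875·634.4 + 725·116.8) / 2100 = 324.7286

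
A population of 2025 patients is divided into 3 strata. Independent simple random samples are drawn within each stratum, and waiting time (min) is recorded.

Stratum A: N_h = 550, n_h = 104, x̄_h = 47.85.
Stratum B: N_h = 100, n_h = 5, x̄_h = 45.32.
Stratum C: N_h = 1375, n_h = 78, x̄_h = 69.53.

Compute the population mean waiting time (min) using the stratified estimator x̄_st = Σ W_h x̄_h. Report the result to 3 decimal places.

x̄_st ≈ 62.446

N = Σ N_h = 2025. Stratum weights W_h = N_h/N.
x̄_st = (550·47.85 + 100·45.32 + 1375·69.53) / 2025 = 62.44605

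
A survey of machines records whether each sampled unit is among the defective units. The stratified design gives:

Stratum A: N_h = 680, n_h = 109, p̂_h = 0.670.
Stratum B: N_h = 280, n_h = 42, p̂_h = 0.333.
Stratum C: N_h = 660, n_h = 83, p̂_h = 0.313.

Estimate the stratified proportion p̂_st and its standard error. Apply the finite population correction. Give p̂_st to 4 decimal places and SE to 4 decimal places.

N = 1620; stratum weights W_h = N_h/N.
p̂_st = Σ W_h p̂_h = (680·0.670 + 280·0.333 + 660·0.313)/1620 = 0.46631
V̂(p̂_st) = Σ W_h² (1 − n_h/N_h) p̂_h(1−p̂_h)/(n_h−1):
  stratum A: (680/1620)²·(1 − 109/680)·0.670·0.330/108 = 0.000302887
  stratum B: (280/1620)²·(1 − 42/280)·0.333·0.667/41 = 0.00013756
  stratum C: (660/1620)²·(1 − 83/660)·0.313·0.687/82 = 0.00038052
V̂(p̂_st) = 0.000820966; SE = √V̂ = 0.0286525

p̂_st ≈ 0.4663, SE ≈ 0.0287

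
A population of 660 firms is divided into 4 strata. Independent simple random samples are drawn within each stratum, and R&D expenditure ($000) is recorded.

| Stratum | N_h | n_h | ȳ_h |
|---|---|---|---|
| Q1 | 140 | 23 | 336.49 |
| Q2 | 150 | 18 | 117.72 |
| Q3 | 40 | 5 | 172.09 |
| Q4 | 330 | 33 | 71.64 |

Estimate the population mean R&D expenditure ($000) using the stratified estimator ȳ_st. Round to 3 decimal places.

N = Σ N_h = 660. Stratum weights W_h = N_h/N.
ȳ_st = (140·336.49 + 150·117.72 + 40·172.09 + 330·71.64) / 660 = 144.38091

ȳ_st ≈ 144.381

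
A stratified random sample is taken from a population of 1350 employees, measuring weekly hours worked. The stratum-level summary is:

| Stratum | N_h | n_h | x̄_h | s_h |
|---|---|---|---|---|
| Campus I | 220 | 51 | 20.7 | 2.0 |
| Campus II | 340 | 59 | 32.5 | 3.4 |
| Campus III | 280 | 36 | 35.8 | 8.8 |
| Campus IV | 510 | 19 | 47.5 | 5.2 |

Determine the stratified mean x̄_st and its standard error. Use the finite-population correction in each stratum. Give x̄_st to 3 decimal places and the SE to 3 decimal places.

x̄_st ≈ 36.928, SE ≈ 0.537

x̄_st = Σ W_h x̄_h = (220·20.7 + 340·32.5 + 280·35.8 + 510·47.5)/1350 = 36.92815
V̂(x̄_st) = Σ W_h² (1 − n_h/N_h) s_h²/n_h, with W_h = N_h/N and N = 1350:
  stratum Campus I: (220/1350)²·(1 − 51/220)·2.0²/51 = 0.00160004
  stratum Campus II: (340/1350)²·(1 − 59/340)·3.4²/59 = 0.0102713
  stratum Campus III: (280/1350)²·(1 − 36/280)·8.8²/36 = 0.0806386
  stratum Campus IV: (510/1350)²·(1 − 19/510)·5.2²/19 = 0.195541
V̂(x̄_st) = 0.288051
SE(x̄_st) = √0.288051 = 0.536704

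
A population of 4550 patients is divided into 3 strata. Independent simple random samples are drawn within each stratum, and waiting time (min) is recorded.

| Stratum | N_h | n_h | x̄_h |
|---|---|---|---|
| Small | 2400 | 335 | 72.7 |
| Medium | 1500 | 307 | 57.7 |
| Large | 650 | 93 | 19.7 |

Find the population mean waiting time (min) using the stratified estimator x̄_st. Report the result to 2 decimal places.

N = Σ N_h = 4550. Stratum weights W_h = N_h/N.
x̄_st = (2400·72.7 + 1500·57.7 + 650·19.7) / 4550 = 60.1835

x̄_st ≈ 60.18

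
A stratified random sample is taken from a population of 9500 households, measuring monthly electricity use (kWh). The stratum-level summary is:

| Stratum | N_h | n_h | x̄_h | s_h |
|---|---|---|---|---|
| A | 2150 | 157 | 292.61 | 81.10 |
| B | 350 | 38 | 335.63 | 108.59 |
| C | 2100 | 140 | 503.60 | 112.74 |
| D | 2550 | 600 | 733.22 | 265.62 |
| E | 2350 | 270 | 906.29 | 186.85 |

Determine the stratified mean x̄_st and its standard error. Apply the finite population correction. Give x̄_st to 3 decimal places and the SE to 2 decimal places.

x̄_st ≈ 610.909, SE ≈ 4.47

x̄_st = Σ W_h x̄_h = (2150·292.61 + 350·335.63 + 2100·503.60 + 2550·733.22 + 2350·906.29)/9500 = 610.90889
V̂(x̄_st) = Σ W_h² (1 − n_h/N_h) s_h²/n_h, with W_h = N_h/N and N = 9500:
  stratum A: (2150/9500)²·(1 − 157/2150)·81.10²/157 = 1.98903
  stratum B: (350/9500)²·(1 − 38/350)·108.59²/38 = 0.375467
  stratum C: (2100/9500)²·(1 − 140/2100)·112.74²/140 = 4.14053
  stratum D: (2550/9500)²·(1 − 600/2550)·265.62²/600 = 6.47885
  stratum E: (2350/9500)²·(1 − 270/2350)·186.85²/270 = 7.00336
V̂(x̄_st) = 19.9872
SE(x̄_st) = √19.9872 = 4.47071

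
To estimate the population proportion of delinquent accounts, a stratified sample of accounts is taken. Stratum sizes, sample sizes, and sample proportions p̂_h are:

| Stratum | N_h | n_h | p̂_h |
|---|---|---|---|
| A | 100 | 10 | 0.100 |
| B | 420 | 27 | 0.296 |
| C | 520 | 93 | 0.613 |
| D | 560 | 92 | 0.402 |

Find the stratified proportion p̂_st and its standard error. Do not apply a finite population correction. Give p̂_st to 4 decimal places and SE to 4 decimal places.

N = 1600; stratum weights W_h = N_h/N.
p̂_st = Σ W_h p̂_h = (100·0.100 + 420·0.296 + 520·0.613 + 560·0.402)/1600 = 0.42388
V̂(p̂_st) = Σ W_h² p̂_h(1−p̂_h)/(n_h−1):
  stratum A: (100/1600)²·0.100·0.900/9 = 3.90625e-05
  stratum B: (420/1600)²·0.296·0.704/26 = 0.000552268
  stratum C: (520/1600)²·0.613·0.387/92 = 0.000272364
  stratum D: (560/1600)²·0.402·0.598/91 = 0.00032361
V̂(p̂_st) = 0.0011873; SE = √V̂ = 0.0344573

p̂_st ≈ 0.4239, SE ≈ 0.0345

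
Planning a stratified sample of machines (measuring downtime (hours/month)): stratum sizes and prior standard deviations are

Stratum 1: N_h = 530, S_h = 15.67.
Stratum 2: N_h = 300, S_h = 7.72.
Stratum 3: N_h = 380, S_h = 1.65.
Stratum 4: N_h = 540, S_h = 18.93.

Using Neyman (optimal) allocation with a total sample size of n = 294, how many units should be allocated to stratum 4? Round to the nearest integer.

140

Neyman allocation: n_h = n · N_h S_h / Σ N_i S_i, with n = 294.
  stratum 1: N_h·S_h = 530·15.67 = 8305.10
  stratum 2: N_h·S_h = 300·7.72 = 2316.00
  stratum 3: N_h·S_h = 380·1.65 = 627.00
  stratum 4: N_h·S_h = 540·18.93 = 10222.20
Σ N_h S_h = 21470.30
n for stratum 4 = 294·10222.20/21470.30 = 139.976 → 140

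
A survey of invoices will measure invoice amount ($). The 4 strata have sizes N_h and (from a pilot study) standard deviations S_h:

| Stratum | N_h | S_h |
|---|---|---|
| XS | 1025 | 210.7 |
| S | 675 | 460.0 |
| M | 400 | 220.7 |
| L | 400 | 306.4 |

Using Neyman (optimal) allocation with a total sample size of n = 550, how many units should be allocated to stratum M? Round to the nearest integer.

66

Neyman allocation: n_h = n · N_h S_h / Σ N_i S_i, with n = 550.
  stratum XS: N_h·S_h = 1025·210.7 = 215967.50
  stratum S: N_h·S_h = 675·460.0 = 310500.00
  stratum M: N_h·S_h = 400·220.7 = 88280.00
  stratum L: N_h·S_h = 400·306.4 = 122560.00
Σ N_h S_h = 737307.50
n for stratum M = 550·88280.00/737307.50 = 65.853 → 66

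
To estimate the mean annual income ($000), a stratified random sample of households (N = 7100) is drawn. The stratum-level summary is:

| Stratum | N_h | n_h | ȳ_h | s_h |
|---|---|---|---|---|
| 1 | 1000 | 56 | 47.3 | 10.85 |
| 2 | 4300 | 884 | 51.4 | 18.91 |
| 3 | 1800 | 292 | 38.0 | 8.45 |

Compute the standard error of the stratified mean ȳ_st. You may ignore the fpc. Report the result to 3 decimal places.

V̂(ȳ_st) = Σ W_h² s_h²/n_h, with W_h = N_h/N and N = 7100:
  stratum 1: (1000/7100)²·10.85²/56 = 0.0417018
  stratum 2: (4300/7100)²·18.91²/884 = 0.148372
  stratum 3: (1800/7100)²·8.45²/292 = 0.0157166
V̂(ȳ_st) = 0.20579
SE(ȳ_st) = √0.20579 = 0.453641

SE(ȳ_st) ≈ 0.454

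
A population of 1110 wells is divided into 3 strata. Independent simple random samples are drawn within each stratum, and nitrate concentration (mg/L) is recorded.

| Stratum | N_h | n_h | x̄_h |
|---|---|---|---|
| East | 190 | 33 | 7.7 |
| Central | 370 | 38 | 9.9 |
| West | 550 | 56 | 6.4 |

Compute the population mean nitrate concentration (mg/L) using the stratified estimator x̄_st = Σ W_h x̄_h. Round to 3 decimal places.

N = Σ N_h = 1110. Stratum weights W_h = N_h/N.
x̄_st = (190·7.7 + 370·9.9 + 550·6.4) / 1110 = 7.78919

x̄_st ≈ 7.789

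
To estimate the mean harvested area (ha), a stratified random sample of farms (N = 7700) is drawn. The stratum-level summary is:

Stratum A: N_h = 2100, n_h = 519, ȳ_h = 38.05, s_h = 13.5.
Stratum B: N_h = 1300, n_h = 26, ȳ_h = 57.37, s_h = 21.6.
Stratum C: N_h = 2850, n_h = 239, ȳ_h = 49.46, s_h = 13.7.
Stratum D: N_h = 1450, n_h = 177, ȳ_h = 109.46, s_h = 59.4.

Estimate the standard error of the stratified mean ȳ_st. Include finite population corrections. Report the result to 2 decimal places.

SE(ȳ_st) ≈ 1.11

V̂(ȳ_st) = Σ W_h² (1 − n_h/N_h) s_h²/n_h, with W_h = N_h/N and N = 7700:
  stratum A: (2100/7700)²·(1 − 519/2100)·13.5²/519 = 0.0196639
  stratum B: (1300/7700)²·(1 − 26/1300)·21.6²/26 = 0.501263
  stratum C: (2850/7700)²·(1 − 239/2850)·13.7²/239 = 0.0985629
  stratum D: (1450/7700)²·(1 − 177/1450)·59.4²/177 = 0.620604
V̂(ȳ_st) = 1.24009
SE(ȳ_st) = √1.24009 = 1.11359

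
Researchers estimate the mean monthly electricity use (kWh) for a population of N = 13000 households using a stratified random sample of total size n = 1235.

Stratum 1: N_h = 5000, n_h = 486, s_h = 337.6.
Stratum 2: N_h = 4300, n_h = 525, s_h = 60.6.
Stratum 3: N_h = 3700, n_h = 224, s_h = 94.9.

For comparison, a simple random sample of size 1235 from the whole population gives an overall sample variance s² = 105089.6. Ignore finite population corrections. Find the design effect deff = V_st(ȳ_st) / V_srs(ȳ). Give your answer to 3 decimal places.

deff ≈ 0.455

V̂(ȳ_st) = Σ W_h² s_h²/n_h, with W_h = N_h/N and N = 13000:
  stratum 1: (5000/13000)²·337.6²/486 = 34.6914
  stratum 2: (4300/13000)²·60.6²/525 = 0.765308
  stratum 3: (3700/13000)²·94.9²/224 = 3.25688
V_st = 38.7136
V_srs = s²/n = 105089.6/1235 = 85.0928
deff = V_st / V_srs = 38.7136/85.0928 = 0.4550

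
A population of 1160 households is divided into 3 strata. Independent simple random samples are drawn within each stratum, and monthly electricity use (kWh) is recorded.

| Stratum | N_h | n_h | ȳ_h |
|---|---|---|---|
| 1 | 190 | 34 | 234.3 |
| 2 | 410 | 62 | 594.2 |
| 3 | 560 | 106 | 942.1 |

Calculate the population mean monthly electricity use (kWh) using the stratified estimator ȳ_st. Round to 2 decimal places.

N = Σ N_h = 1160. Stratum weights W_h = N_h/N.
ȳ_st = (190·234.3 + 410·594.2 + 560·942.1) / 1160 = 703.2026

ȳ_st ≈ 703.20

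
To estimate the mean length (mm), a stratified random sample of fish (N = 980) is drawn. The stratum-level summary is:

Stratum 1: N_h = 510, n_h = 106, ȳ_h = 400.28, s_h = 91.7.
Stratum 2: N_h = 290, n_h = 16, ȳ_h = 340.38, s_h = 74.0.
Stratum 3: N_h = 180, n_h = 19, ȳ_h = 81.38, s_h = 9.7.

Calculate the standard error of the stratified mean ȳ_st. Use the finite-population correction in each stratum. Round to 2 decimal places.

SE(ȳ_st) ≈ 6.74

V̂(ȳ_st) = Σ W_h² (1 − n_h/N_h) s_h²/n_h, with W_h = N_h/N and N = 980:
  stratum 1: (510/980)²·(1 − 106/510)·91.7²/106 = 17.0189
  stratum 2: (290/980)²·(1 − 16/290)·74.0²/16 = 28.3165
  stratum 3: (180/980)²·(1 − 19/180)·9.7²/19 = 0.149429
V̂(ȳ_st) = 45.4849
SE(ȳ_st) = √45.4849 = 6.74425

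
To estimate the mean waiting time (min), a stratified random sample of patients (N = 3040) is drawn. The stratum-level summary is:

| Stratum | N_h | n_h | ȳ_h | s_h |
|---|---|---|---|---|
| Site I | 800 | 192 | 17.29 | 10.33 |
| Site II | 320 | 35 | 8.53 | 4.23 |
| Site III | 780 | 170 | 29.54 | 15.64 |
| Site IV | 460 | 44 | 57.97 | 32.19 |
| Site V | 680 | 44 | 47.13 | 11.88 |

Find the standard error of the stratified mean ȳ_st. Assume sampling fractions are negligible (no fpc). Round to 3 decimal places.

V̂(ȳ_st) = Σ W_h² s_h²/n_h, with W_h = N_h/N and N = 3040:
  stratum Site I: (800/3040)²·10.33²/192 = 0.0384886
  stratum Site II: (320/3040)²·4.23²/35 = 0.00566455
  stratum Site III: (780/3040)²·15.64²/170 = 0.0947254
  stratum Site IV: (460/3040)²·32.19²/44 = 0.53921
  stratum Site V: (680/3040)²·11.88²/44 = 0.160491
V̂(ȳ_st) = 0.838579
SE(ȳ_st) = √0.838579 = 0.91574

SE(ȳ_st) ≈ 0.916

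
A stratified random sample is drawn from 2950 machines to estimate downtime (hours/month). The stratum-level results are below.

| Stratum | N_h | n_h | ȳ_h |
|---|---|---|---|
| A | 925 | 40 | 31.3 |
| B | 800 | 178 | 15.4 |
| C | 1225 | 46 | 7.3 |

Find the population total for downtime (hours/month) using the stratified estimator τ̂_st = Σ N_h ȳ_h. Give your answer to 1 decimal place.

τ̂_st ≈ 50215.0

τ̂_st = Σ N_h ȳ_h = 925·31.3 + 800·15.4 + 1225·7.3 = 50215.0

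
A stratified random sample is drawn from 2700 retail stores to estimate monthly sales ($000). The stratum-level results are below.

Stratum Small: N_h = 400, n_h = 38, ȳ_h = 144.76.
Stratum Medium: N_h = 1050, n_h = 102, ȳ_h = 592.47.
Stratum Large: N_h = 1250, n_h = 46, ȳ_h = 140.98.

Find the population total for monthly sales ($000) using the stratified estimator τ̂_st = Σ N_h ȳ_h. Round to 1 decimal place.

τ̂_st ≈ 856222.5

τ̂_st = Σ N_h ȳ_h = 400·144.76 + 1050·592.47 + 1250·140.98 = 856222.5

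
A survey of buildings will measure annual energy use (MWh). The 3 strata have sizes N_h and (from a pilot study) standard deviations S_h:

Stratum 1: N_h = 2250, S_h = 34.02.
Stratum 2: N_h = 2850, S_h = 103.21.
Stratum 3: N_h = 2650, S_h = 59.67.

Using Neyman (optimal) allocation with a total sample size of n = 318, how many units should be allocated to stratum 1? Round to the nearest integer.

46

Neyman allocation: n_h = n · N_h S_h / Σ N_i S_i, with n = 318.
  stratum 1: N_h·S_h = 2250·34.02 = 76545.00
  stratum 2: N_h·S_h = 2850·103.21 = 294148.50
  stratum 3: N_h·S_h = 2650·59.67 = 158125.50
Σ N_h S_h = 528819.00
n for stratum 1 = 318·76545.00/528819.00 = 46.030 → 46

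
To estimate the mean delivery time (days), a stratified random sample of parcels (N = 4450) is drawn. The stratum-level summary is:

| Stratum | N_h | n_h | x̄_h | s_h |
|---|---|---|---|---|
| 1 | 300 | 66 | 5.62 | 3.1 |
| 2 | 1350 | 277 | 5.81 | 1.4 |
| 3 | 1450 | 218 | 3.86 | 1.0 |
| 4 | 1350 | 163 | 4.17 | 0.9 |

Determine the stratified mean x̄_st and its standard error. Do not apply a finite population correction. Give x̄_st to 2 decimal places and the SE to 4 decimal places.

x̄_st = Σ W_h x̄_h = (300·5.62 + 1350·5.81 + 1450·3.86 + 1350·4.17)/4450 = 4.66427
V̂(x̄_st) = Σ W_h² s_h²/n_h, with W_h = N_h/N and N = 4450:
  stratum 1: (300/4450)²·3.1²/66 = 0.000661762
  stratum 2: (1350/4450)²·1.4²/277 = 0.000651214
  stratum 3: (1450/4450)²·1.0²/218 = 0.000487034
  stratum 4: (1350/4450)²·0.9²/163 = 0.000457346
V̂(x̄_st) = 0.00225736
SE(x̄_st) = √0.00225736 = 0.0475116

x̄_st ≈ 4.66, SE ≈ 0.0475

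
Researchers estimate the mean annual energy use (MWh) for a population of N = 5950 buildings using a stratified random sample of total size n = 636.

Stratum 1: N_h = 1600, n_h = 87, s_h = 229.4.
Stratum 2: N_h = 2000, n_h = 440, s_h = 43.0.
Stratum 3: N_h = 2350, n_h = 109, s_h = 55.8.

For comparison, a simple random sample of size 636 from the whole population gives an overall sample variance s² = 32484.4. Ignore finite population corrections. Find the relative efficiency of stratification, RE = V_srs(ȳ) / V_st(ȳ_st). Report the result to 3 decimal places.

RE ≈ 1.049

V̂(ȳ_st) = Σ W_h² s_h²/n_h, with W_h = N_h/N and N = 5950:
  stratum 1: (1600/5950)²·229.4²/87 = 43.7395
  stratum 2: (2000/5950)²·43.0²/440 = 0.4748
  stratum 3: (2350/5950)²·55.8²/109 = 4.45598
V_st = 48.6703
V_srs = s²/n = 32484.4/636 = 51.0761
Relative efficiency = V_srs / V_st = 51.0761/48.6703 = 1.0494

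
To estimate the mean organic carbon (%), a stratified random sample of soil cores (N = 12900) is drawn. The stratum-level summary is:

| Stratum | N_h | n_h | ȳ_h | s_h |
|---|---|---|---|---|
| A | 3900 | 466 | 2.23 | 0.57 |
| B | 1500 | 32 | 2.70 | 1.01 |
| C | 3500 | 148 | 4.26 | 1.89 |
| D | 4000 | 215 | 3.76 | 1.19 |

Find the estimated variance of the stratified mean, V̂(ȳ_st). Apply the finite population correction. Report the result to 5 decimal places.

V̂(ȳ_st) = Σ W_h² (1 − n_h/N_h) s_h²/n_h, with W_h = N_h/N and N = 12900:
  stratum A: (3900/12900)²·(1 − 466/3900)·0.57²/466 = 5.61112e-05
  stratum B: (1500/12900)²·(1 − 32/1500)·1.01²/32 = 0.000421823
  stratum C: (3500/12900)²·(1 − 148/3500)·1.89²/148 = 0.00170159
  stratum D: (4000/12900)²·(1 − 215/4000)·1.19²/215 = 0.000599242
V̂(ȳ_st) = 0.00277876

V̂(ȳ_st) ≈ 0.00278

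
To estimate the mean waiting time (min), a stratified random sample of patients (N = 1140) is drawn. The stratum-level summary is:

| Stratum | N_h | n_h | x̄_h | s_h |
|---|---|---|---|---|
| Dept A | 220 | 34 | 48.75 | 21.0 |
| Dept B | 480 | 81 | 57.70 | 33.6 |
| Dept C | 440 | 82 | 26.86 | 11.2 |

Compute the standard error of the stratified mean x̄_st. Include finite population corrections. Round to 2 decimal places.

V̂(x̄_st) = Σ W_h² (1 − n_h/N_h) s_h²/n_h, with W_h = N_h/N and N = 1140:
  stratum Dept A: (220/1140)²·(1 − 34/220)·21.0²/34 = 0.4084
  stratum Dept B: (480/1140)²·(1 − 81/480)·33.6²/81 = 2.05399
  stratum Dept C: (440/1140)²·(1 − 82/440)·11.2²/82 = 0.185416
V̂(x̄_st) = 2.6478
SE(x̄_st) = √2.6478 = 1.62721

SE(x̄_st) ≈ 1.63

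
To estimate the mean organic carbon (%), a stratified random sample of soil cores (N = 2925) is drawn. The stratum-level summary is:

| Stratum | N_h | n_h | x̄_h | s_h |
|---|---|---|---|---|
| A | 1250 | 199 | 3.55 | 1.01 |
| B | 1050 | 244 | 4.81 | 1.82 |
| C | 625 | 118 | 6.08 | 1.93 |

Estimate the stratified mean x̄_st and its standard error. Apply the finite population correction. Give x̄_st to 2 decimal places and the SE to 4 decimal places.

x̄_st = Σ W_h x̄_h = (1250·3.55 + 1050·4.81 + 625·6.08)/2925 = 4.54291
V̂(x̄_st) = Σ W_h² (1 − n_h/N_h) s_h²/n_h, with W_h = N_h/N and N = 2925:
  stratum A: (1250/2925)²·(1 − 199/1250)·1.01²/199 = 0.000787138
  stratum B: (1050/2925)²·(1 − 244/1050)·1.82²/244 = 0.00134284
  stratum C: (625/2925)²·(1 − 118/625)·1.93²/118 = 0.00116915
V̂(x̄_st) = 0.00329913
SE(x̄_st) = √0.00329913 = 0.057438

x̄_st ≈ 4.54, SE ≈ 0.0574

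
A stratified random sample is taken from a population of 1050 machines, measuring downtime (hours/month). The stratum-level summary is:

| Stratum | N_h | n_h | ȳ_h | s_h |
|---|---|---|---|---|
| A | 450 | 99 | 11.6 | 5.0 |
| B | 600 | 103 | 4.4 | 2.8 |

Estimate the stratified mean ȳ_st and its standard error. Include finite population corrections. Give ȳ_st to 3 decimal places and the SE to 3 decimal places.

ȳ_st = Σ W_h ȳ_h = (450·11.6 + 600·4.4)/1050 = 7.48571
V̂(ȳ_st) = Σ W_h² (1 − n_h/N_h) s_h²/n_h, with W_h = N_h/N and N = 1050:
  stratum A: (450/1050)²·(1 − 99/450)·5.0²/99 = 0.0361781
  stratum B: (600/1050)²·(1 − 103/600)·2.8²/103 = 0.0205877
V̂(ȳ_st) = 0.0567658
SE(ȳ_st) = √0.0567658 = 0.238256

ȳ_st ≈ 7.486, SE ≈ 0.238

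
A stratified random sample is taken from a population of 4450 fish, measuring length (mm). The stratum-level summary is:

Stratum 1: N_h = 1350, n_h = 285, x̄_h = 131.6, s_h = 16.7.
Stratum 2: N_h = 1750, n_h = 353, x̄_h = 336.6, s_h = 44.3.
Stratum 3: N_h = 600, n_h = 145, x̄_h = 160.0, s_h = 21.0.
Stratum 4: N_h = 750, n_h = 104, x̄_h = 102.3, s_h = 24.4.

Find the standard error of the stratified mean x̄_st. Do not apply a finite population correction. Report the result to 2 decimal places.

V̂(x̄_st) = Σ W_h² s_h²/n_h, with W_h = N_h/N and N = 4450:
  stratum 1: (1350/4450)²·16.7²/285 = 0.0900608
  stratum 2: (1750/4450)²·44.3²/353 = 0.859783
  stratum 3: (600/4450)²·21.0²/145 = 0.0552908
  stratum 4: (750/4450)²·24.4²/104 = 0.162611
V̂(x̄_st) = 1.16775
SE(x̄_st) = √1.16775 = 1.08062

SE(x̄_st) ≈ 1.08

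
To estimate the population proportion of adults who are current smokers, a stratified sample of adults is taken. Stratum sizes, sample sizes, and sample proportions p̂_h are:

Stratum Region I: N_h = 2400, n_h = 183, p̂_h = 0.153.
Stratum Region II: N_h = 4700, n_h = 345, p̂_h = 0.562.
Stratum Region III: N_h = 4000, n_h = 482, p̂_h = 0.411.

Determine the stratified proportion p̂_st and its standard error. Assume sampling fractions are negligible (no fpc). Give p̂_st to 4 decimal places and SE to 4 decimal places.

N = 11100; stratum weights W_h = N_h/N.
p̂_st = Σ W_h p̂_h = (2400·0.153 + 4700·0.562 + 4000·0.411)/11100 = 0.41915
V̂(p̂_st) = Σ W_h² p̂_h(1−p̂_h)/(n_h−1):
  stratum Region I: (2400/11100)²·0.153·0.847/182 = 3.32874e-05
  stratum Region II: (4700/11100)²·0.562·0.438/344 = 0.000128293
  stratum Region III: (4000/11100)²·0.411·0.589/481 = 6.53561e-05
V̂(p̂_st) = 0.000226936; SE = √V̂ = 0.0150644

p̂_st ≈ 0.4192, SE ≈ 0.0151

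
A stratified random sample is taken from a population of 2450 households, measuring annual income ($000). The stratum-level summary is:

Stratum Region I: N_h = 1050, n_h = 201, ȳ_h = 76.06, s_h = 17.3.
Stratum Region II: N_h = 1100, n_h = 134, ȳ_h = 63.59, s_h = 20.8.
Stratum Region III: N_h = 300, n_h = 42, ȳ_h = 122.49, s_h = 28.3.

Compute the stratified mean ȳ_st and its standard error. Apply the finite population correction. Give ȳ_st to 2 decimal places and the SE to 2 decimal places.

ȳ_st = Σ W_h ȳ_h = (1050·76.06 + 1100·63.59 + 300·122.49)/2450 = 76.14653
V̂(ȳ_st) = Σ W_h² (1 − n_h/N_h) s_h²/n_h, with W_h = N_h/N and N = 2450:
  stratum Region I: (1050/2450)²·(1 − 201/1050)·17.3²/201 = 0.221137
  stratum Region II: (1100/2450)²·(1 − 134/1100)·20.8²/134 = 0.571557
  stratum Region III: (300/2450)²·(1 − 42/300)·28.3²/42 = 0.245885
V̂(ȳ_st) = 1.03858
SE(ȳ_st) = √1.03858 = 1.01911

ȳ_st ≈ 76.15, SE ≈ 1.02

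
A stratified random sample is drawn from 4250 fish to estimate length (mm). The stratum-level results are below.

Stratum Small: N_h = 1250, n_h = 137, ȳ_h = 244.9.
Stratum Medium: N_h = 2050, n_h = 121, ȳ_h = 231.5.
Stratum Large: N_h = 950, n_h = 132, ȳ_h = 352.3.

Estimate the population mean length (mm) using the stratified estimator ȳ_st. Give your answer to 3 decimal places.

ȳ_st ≈ 262.444

N = Σ N_h = 4250. Stratum weights W_h = N_h/N.
ȳ_st = (1250·244.9 + 2050·231.5 + 950·352.3) / 4250 = 262.44353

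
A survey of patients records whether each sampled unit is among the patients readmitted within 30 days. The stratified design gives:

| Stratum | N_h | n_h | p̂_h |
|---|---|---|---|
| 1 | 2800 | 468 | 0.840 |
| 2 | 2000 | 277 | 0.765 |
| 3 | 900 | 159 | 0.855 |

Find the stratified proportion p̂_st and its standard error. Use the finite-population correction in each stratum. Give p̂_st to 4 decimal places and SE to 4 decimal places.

p̂_st ≈ 0.8161, SE ≈ 0.0120

N = 5700; stratum weights W_h = N_h/N.
p̂_st = Σ W_h p̂_h = (2800·0.840 + 2000·0.765 + 900·0.855)/5700 = 0.81605
V̂(p̂_st) = Σ W_h² (1 − n_h/N_h) p̂_h(1−p̂_h)/(n_h−1):
  stratum 1: (2800/5700)²·(1 − 468/2800)·0.840·0.160/467 = 5.78388e-05
  stratum 2: (2000/5700)²·(1 − 277/2000)·0.765·0.235/276 = 6.90853e-05
  stratum 3: (900/5700)²·(1 − 159/900)·0.855·0.145/158 = 1.6106e-05
V̂(p̂_st) = 0.00014303; SE = √V̂ = 0.0119595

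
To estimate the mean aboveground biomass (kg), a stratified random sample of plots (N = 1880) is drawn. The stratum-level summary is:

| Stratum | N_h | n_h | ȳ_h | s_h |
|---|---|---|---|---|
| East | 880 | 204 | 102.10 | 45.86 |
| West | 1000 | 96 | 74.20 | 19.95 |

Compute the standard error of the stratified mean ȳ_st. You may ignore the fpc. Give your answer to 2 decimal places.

SE(ȳ_st) ≈ 1.85

V̂(ȳ_st) = Σ W_h² s_h²/n_h, with W_h = N_h/N and N = 1880:
  stratum East: (880/1880)²·45.86²/204 = 2.25885
  stratum West: (1000/1880)²·19.95²/96 = 1.173
V̂(ȳ_st) = 3.43185
SE(ȳ_st) = √3.43185 = 1.85253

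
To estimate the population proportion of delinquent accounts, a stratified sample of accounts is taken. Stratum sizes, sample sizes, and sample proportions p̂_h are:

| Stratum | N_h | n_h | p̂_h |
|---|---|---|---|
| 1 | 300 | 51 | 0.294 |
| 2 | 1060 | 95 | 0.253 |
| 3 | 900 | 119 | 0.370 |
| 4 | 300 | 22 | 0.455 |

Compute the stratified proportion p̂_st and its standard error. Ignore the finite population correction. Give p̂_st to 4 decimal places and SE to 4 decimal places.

N = 2560; stratum weights W_h = N_h/N.
p̂_st = Σ W_h p̂_h = (300·0.294 + 1060·0.253 + 900·0.370 + 300·0.455)/2560 = 0.32261
V̂(p̂_st) = Σ W_h² p̂_h(1−p̂_h)/(n_h−1):
  stratum 1: (300/2560)²·0.294·0.706/50 = 5.70092e-05
  stratum 2: (1060/2560)²·0.253·0.747/94 = 0.000344703
  stratum 3: (900/2560)²·0.370·0.630/118 = 0.000244155
  stratum 4: (300/2560)²·0.455·0.545/21 = 0.000162163
V̂(p̂_st) = 0.00080803; SE = √V̂ = 0.0284259

p̂_st ≈ 0.3226, SE ≈ 0.0284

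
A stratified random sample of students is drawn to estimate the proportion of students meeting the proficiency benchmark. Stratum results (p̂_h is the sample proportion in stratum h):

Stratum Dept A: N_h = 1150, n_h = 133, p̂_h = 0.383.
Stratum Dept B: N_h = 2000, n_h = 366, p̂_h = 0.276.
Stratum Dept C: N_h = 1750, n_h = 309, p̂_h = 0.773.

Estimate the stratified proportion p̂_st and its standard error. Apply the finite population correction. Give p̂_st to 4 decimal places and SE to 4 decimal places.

p̂_st ≈ 0.4786, SE ≈ 0.0149

N = 4900; stratum weights W_h = N_h/N.
p̂_st = Σ W_h p̂_h = (1150·0.383 + 2000·0.276 + 1750·0.773)/4900 = 0.47861
V̂(p̂_st) = Σ W_h² (1 − n_h/N_h) p̂_h(1−p̂_h)/(n_h−1):
  stratum Dept A: (1150/4900)²·(1 − 133/1150)·0.383·0.617/132 = 8.7204e-05
  stratum Dept B: (2000/4900)²·(1 − 366/2000)·0.276·0.724/365 = 7.45152e-05
  stratum Dept C: (1750/4900)²·(1 − 309/1750)·0.773·0.227/308 = 5.98363e-05
V̂(p̂_st) = 0.000221555; SE = √V̂ = 0.0148847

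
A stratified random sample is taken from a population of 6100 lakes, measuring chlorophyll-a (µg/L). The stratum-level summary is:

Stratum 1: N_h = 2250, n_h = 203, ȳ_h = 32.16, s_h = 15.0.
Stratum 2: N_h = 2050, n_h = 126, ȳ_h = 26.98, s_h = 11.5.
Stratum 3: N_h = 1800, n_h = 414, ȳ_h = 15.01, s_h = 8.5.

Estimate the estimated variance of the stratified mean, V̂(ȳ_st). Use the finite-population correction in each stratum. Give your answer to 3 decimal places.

V̂(ȳ_st) ≈ 0.260

V̂(ȳ_st) = Σ W_h² (1 − n_h/N_h) s_h²/n_h, with W_h = N_h/N and N = 6100:
  stratum 1: (2250/6100)²·(1 − 203/2250)·15.0²/203 = 0.137191
  stratum 2: (2050/6100)²·(1 − 126/2050)·11.5²/126 = 0.111256
  stratum 3: (1800/6100)²·(1 − 414/1800)·8.5²/414 = 0.0117007
V̂(ȳ_st) = 0.260148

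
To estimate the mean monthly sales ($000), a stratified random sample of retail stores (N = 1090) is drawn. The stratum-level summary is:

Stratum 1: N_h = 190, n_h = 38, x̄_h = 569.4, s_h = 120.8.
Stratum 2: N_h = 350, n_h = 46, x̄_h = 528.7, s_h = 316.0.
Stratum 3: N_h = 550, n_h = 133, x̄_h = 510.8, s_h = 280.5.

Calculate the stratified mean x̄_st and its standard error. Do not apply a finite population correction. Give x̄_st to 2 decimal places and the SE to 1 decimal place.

x̄_st = Σ W_h x̄_h = (190·569.4 + 350·528.7 + 550·510.8)/1090 = 526.76239
V̂(x̄_st) = Σ W_h² s_h²/n_h, with W_h = N_h/N and N = 1090:
  stratum 1: (190/1090)²·120.8²/38 = 11.6682
  stratum 2: (350/1090)²·316.0²/46 = 223.82
  stratum 3: (550/1090)²·280.5²/133 = 150.621
V̂(x̄_st) = 386.11
SE(x̄_st) = √386.11 = 19.6497

x̄_st ≈ 526.76, SE ≈ 19.6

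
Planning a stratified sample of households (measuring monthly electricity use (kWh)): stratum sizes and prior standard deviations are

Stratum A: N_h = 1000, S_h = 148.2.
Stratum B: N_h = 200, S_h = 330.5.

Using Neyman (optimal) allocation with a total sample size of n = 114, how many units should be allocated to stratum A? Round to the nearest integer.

79

Neyman allocation: n_h = n · N_h S_h / Σ N_i S_i, with n = 114.
  stratum A: N_h·S_h = 1000·148.2 = 148200.00
  stratum B: N_h·S_h = 200·330.5 = 66100.00
Σ N_h S_h = 214300.00
n for stratum A = 114·148200.00/214300.00 = 78.837 → 79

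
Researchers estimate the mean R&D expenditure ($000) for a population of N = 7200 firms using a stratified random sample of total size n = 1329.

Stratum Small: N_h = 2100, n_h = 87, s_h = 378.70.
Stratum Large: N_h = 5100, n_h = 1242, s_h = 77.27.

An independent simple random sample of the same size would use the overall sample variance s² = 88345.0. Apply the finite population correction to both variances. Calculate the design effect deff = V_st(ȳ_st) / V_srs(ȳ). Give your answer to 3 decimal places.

deff ≈ 2.514

V̂(ȳ_st) = Σ W_h² (1 − n_h/N_h) s_h²/n_h, with W_h = N_h/N and N = 7200:
  stratum Small: (2100/7200)²·(1 − 87/2100)·378.70²/87 = 134.422
  stratum Large: (5100/7200)²·(1 − 1242/5100)·77.27²/1242 = 1.8246
V_st = 136.246
V_srs = (1 − 1329/7200)·88345.0/1329 = 54.2047
deff = V_st / V_srs = 136.246/54.2047 = 2.5136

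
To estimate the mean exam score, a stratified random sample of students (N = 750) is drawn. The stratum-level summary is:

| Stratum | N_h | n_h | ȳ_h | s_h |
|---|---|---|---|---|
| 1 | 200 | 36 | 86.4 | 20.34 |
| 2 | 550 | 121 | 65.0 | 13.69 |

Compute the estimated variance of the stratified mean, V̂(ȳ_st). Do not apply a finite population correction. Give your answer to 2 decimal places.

V̂(ȳ_st) ≈ 1.65

V̂(ȳ_st) = Σ W_h² s_h²/n_h, with W_h = N_h/N and N = 750:
  stratum 1: (200/750)²·20.34²/36 = 0.817216
  stratum 2: (550/750)²·13.69²/121 = 0.83296
V̂(ȳ_st) = 1.65018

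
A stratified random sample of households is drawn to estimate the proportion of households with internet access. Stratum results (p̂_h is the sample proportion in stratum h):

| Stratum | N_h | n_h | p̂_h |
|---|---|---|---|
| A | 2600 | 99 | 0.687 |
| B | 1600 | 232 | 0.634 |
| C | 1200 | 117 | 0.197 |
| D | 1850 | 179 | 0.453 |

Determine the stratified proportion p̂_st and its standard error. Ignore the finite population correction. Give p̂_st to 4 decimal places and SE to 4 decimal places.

N = 7250; stratum weights W_h = N_h/N.
p̂_st = Σ W_h p̂_h = (2600·0.687 + 1600·0.634 + 1200·0.197 + 1850·0.453)/7250 = 0.53449
V̂(p̂_st) = Σ W_h² p̂_h(1−p̂_h)/(n_h−1):
  stratum A: (2600/7250)²·0.687·0.313/98 = 0.000282193
  stratum B: (1600/7250)²·0.634·0.366/231 = 4.8924e-05
  stratum C: (1200/7250)²·0.197·0.803/116 = 3.73603e-05
  stratum D: (1850/7250)²·0.453·0.547/178 = 9.06427e-05
V̂(p̂_st) = 0.00045912; SE = √V̂ = 0.0214271

p̂_st ≈ 0.5345, SE ≈ 0.0214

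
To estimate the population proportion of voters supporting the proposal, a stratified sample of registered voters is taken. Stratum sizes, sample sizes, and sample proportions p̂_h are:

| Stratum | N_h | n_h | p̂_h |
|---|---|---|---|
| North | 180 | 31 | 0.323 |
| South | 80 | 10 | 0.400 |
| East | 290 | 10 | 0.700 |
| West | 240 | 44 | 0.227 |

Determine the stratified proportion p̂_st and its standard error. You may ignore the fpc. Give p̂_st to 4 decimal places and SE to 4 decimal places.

N = 790; stratum weights W_h = N_h/N.
p̂_st = Σ W_h p̂_h = (180·0.323 + 80·0.400 + 290·0.700 + 240·0.227)/790 = 0.44003
V̂(p̂_st) = Σ W_h² p̂_h(1−p̂_h)/(n_h−1):
  stratum North: (180/790)²·0.323·0.677/30 = 0.000378408
  stratum South: (80/790)²·0.400·0.600/9 = 0.00027346
  stratum East: (290/790)²·0.700·0.300/9 = 0.00314426
  stratum West: (240/790)²·0.227·0.773/43 = 0.000376622
V̂(p̂_st) = 0.00417275; SE = √V̂ = 0.0645968

p̂_st ≈ 0.4400, SE ≈ 0.0646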